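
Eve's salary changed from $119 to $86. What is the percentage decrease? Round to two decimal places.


Find the absolute change:
|86 - 119| = 33
Divide by original and multiply by 100:
33 / 119 x 100 = 27.7310...% ≈ 27.73%

27.73%


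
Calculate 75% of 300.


Convert percentage to decimal:
75% = 0.75
Multiply:
300 x 0.75 = 225

225


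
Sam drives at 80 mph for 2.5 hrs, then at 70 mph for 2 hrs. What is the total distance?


Leg 1 distance:
80 x 2.5 = 200 miles
Leg 2 distance:
70 x 2 = 140 miles
Total distance:
200 + 140 = 340 miles

340 miles


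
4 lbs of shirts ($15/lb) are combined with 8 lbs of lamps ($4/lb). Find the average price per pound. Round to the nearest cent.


Cost of shirts:
4 x $15 = $60
Cost of lamps:
8 x $4 = $32
Total cost: $60 + $32 = $92
Total weight: 12 lbs
Average: $92 / 12 = $7.6666... ≈ $7.67/lb

$7.67/lb


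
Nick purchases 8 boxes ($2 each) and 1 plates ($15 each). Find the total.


Cost of boxes:
8 x $2 = $16
Cost of plates:
1 x $15 = $15
Add both:
$16 + $15 = $31

$31


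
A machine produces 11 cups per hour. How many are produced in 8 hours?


Production rate: 11 cups per hour
Time: 8 hours
Total: 11 x 8 = 88 cups

88 cups


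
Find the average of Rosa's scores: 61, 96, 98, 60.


Add the scores:
61 + 96 + 98 + 60 = 315
Divide by the number of tests:
315 / 4 = 78.75

78.75


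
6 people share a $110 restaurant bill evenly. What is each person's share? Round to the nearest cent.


Total bill: $110
Number of people: 6
Each pays: $110 / 6 = $18.3333... ≈ $18.33

$18.33


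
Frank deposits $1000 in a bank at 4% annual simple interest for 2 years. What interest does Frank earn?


Use the formula I = P x R x T / 100
P x R x T = 1000 x 4 x 2 = 8000
I = 8000 / 100 = $80

$80


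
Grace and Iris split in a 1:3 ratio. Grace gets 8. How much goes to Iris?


Find the multiplier:
8 / 1 = 8
Apply to Iris's share:
3 x 8 = 24

24


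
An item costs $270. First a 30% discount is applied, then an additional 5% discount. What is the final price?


First discount:
30% of $270 = $81
Price after first discount:
$270 - $81 = $189
Second discount:
5% of $189 = $9.45
Final price:
$189 - $9.45 = $179.55

$179.55


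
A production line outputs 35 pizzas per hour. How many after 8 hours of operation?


Production rate: 35 pizzas per hour
Time: 8 hours
Total: 35 x 8 = 280 pizzas

280 pizzas


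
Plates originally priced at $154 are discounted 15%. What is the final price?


Calculate the discount amount:
15% of $154 = $23.10
Subtract from original:
$154 - $23.10 = $130.90

$130.90


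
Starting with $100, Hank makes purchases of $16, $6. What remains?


Add up expenses:
$16 + $6 = $22
Subtract from budget:
$100 - $22 = $78

$78


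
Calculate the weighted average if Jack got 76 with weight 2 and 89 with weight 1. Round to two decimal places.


Weighted sum:
2 x 76 + 1 x 89 = 241
Total weight:
2 + 1 = 3
Weighted average:
241 / 3 = 80.3333... ≈ 80.33

80.33


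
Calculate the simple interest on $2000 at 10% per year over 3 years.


Use the formula I = P x R x T / 100
P x R x T = 2000 x 10 x 3 = 60000
I = 60000 / 100 = $600

$600


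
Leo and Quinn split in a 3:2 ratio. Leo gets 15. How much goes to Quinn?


Find the multiplier:
15 / 3 = 5
Apply to Quinn's share:
2 x 5 = 10

10


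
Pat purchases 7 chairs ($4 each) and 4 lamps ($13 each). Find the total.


Cost of chairs:
7 x $4 = $28
Cost of lamps:
4 x $13 = $52
Add both:
$28 + $52 = $80

$80


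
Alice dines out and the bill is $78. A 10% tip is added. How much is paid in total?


Calculate the tip:
10% of $78 = $7.80
Add tip to meal cost:
$78 + $7.80 = $85.80

$85.80


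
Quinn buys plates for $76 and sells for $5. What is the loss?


Selling price = $5
Cost price = $76
Loss = cost price - selling price:
Loss = $76 - $5 = $71

$71


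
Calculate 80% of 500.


Convert percentage to decimal:
80% = 0.8
Multiply:
500 x 0.8 = 400

400


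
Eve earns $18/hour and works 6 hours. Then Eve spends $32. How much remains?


Calculate earnings:
6 x $18 = $108
Subtract spending:
$108 - $32 = $76

$76


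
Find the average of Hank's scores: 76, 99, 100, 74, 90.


Add the scores:
76 + 99 + 100 + 74 + 90 = 439
Divide by the number of tests:
439 / 5 = 87.8

87.8


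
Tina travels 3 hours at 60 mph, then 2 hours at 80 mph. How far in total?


Leg 1 distance:
60 x 3 = 180 miles
Leg 2 distance:
80 x 2 = 160 miles
Total distance:
180 + 160 = 340 miles

340 miles


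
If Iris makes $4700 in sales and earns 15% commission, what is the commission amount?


Convert rate to decimal:
15% = 0.15
Multiply by sales:
$4700 x 0.15 = $705

$705


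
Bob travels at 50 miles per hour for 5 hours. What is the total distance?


Use the formula: distance = speed x time
Speed = 50 mph, Time = 5 hours
50 x 5 = 250 miles

250 miles


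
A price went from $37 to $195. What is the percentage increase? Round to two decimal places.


Find the absolute change:
|195 - 37| = 158
Divide by original and multiply by 100:
158 / 37 x 100 = 427.0270...% ≈ 427.03%

427.03%


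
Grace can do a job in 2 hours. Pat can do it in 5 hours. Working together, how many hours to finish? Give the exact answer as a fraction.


Grace's rate: 1/2 of the job per hour
Pat's rate: 1/5 of the job per hour
Combined rate: 1/2 + 1/5 = 7/10 per hour
Time = 1 / (7/10) = 10/7 hours (≈ 1.43 hours)

10/7 hours


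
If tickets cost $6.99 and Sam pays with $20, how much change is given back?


Start with the amount paid:
$20
Subtract the price:
$20 - $6.99 = $13.01

$13.01


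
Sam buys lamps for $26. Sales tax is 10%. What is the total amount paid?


Calculate the tax:
10% of $26 = $2.60
Add tax to price:
$26 + $2.60 = $28.60

$28.60


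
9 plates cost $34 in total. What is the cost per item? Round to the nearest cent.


Total cost: $34
Number of items: 9
Unit price: $34 / 9 = $3.7777... ≈ $3.78

$3.78


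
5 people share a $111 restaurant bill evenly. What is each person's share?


Total bill: $111
Number of people: 5
Each pays: $111 / 5 = $22.20

$22.20


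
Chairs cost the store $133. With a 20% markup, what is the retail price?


Calculate the markup amount:
20% of $133 = $26.60
Add to cost:
$133 + $26.60 = $159.60

$159.60


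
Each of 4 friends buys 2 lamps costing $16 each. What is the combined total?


Cost per person:
2 x $16 = $32
Group total:
4 x $32 = $128

$128


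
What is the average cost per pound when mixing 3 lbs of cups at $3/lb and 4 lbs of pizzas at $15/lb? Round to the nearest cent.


Cost of cups:
3 x $3 = $9
Cost of pizzas:
4 x $15 = $60
Total cost: $9 + $60 = $69
Total weight: 7 lbs
Average: $69 / 7 = $9.8571... ≈ $9.86/lb

$9.86/lb


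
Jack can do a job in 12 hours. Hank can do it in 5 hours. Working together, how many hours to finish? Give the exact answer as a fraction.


Jack's rate: 1/12 of the job per hour
Hank's rate: 1/5 of the job per hour
Combined rate: 1/12 + 1/5 = 17/60 per hour
Time = 1 / (17/60) = 60/17 hours (≈ 3.53 hours)

60/17 hours


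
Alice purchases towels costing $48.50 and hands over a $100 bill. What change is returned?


Start with the amount paid:
$100
Subtract the price:
$100 - $48.50 = $51.50

$51.50


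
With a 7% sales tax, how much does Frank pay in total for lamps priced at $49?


Calculate the tax:
7% of $49 = $3.43
Add tax to price:
$49 + $3.43 = $52.43

$52.43


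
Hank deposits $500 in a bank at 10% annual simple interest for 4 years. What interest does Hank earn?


Use the formula I = P x R x T / 100
P x R x T = 500 x 10 x 4 = 20000
I = 20000 / 100 = $200

$200


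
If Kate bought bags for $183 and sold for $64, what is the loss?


Selling price = $64
Cost price = $183
Loss = cost price - selling price:
Loss = $183 - $64 = $119

$119


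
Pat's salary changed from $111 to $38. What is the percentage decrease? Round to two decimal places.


Find the absolute change:
|38 - 111| = 73
Divide by original and multiply by 100:
73 / 111 x 100 = 65.7657...% ≈ 65.77%

65.77%


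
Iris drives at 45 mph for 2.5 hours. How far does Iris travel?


Use the formula: distance = speed x time
Speed = 45 mph, Time = 2.5 hours
45 x 2.5 = 112.5 miles

112.5 miles


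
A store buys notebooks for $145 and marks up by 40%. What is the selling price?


Calculate the markup amount:
40% of $145 = $58
Add to cost:
$145 + $58 = $203

$203


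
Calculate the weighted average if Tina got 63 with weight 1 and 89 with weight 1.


Weighted sum:
1 x 63 + 1 x 89 = 152
Total weight:
1 + 1 = 2
Weighted average:
152 / 2 = 76

76


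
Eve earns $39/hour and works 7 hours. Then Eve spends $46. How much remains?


Calculate earnings:
7 x $39 = $273
Subtract spending:
$273 - $46 = $227

$227


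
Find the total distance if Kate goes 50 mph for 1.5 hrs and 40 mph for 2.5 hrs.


Leg 1 distance:
50 x 1.5 = 75 miles
Leg 2 distance:
40 x 2.5 = 100 miles
Total distance:
75 + 100 = 175 miles

175 miles


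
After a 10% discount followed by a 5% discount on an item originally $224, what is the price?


First discount:
10% of $224 = $22.40
Price after first discount:
$224 - $22.40 = $201.60
Second discount:
5% of $201.60 = $10.08
Final price:
$201.60 - $10.08 = $191.52

$191.52


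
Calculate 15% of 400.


Convert percentage to decimal:
15% = 0.15
Multiply:
400 x 0.15 = 60

60


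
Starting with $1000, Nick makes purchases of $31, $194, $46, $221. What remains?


Add up expenses:
$31 + $194 + $46 + $221 = $492
Subtract from budget:
$1000 - $492 = $508

$508


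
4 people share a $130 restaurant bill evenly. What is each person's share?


Total bill: $130
Number of people: 4
Each pays: $130 / 4 = $32.50

$32.50


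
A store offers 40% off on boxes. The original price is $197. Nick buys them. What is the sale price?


Calculate the discount amount:
40% of $197 = $78.80
Subtract from original:
$197 - $78.80 = $118.20

$118.20


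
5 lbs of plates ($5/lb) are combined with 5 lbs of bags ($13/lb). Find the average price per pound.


Cost of plates:
5 x $5 = $25
Cost of bags:
5 x $13 = $65
Total cost: $25 + $65 = $90
Total weight: 10 lbs
Average: $90 / 10 = $9/lb

$9/lb


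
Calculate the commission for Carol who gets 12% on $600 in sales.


Convert rate to decimal:
12% = 0.12
Multiply by sales:
$600 x 0.12 = $72

$72


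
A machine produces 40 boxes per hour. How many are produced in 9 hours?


Production rate: 40 boxes per hour
Time: 9 hours
Total: 40 x 9 = 360 boxes

360 boxes


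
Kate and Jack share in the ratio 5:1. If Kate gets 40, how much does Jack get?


Find the multiplier:
40 / 5 = 8
Apply to Jack's share:
1 x 8 = 8

8


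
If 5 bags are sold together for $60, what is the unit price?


Total cost: $60
Number of items: 5
Unit price: $60 / 5 = $12

$12


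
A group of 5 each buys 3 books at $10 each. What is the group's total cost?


Cost per person:
3 x $10 = $30
Group total:
5 x $30 = $150

$150


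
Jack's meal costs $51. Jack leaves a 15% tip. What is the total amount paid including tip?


Calculate the tip:
15% of $51 = $7.65
Add tip to meal cost:
$51 + $7.65 = $58.65

$58.65


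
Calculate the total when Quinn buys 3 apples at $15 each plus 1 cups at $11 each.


Cost of apples:
3 x $15 = $45
Cost of cups:
1 x $11 = $11
Add both:
$45 + $11 = $56

$56


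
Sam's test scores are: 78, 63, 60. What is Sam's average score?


Add the scores:
78 + 63 + 60 = 201
Divide by the number of tests:
201 / 3 = 67

67


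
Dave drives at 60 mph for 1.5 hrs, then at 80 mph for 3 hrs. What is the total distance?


Leg 1 distance:
60 x 1.5 = 90 miles
Leg 2 distance:
80 x 3 = 240 miles
Total distance:
90 + 240 = 330 miles

330 miles


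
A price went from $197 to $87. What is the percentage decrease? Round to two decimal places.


Find the absolute change:
|87 - 197| = 110
Divide by original and multiply by 100:
110 / 197 x 100 = 55.8375...% ≈ 55.84%

55.84%


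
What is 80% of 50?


Convert percentage to decimal:
80% = 0.8
Multiply:
50 x 0.8 = 40

40


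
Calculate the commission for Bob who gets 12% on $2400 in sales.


Convert rate to decimal:
12% = 0.12
Multiply by sales:
$2400 x 0.12 = $288

$288


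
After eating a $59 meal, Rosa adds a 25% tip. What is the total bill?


Calculate the tip:
25% of $59 = $14.75
Add tip to meal cost:
$59 + $14.75 = $73.75

$73.75


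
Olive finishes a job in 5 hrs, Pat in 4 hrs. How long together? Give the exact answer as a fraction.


Olive's rate: 1/5 of the job per hour
Pat's rate: 1/4 of the job per hour
Combined rate: 1/5 + 1/4 = 9/20 per hour
Time = 1 / (9/20) = 20/9 hours (≈ 2.22 hours)

20/9 hours


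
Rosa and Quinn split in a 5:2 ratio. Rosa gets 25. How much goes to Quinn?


Find the multiplier:
25 / 5 = 5
Apply to Quinn's share:
2 x 5 = 10

10


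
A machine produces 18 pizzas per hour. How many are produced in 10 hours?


Production rate: 18 pizzas per hour
Time: 10 hours
Total: 18 x 10 = 180 pizzas

180 pizzas


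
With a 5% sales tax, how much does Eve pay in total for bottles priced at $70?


Calculate the tax:
5% of $70 = $3.50
Add tax to price:
$70 + $3.50 = $73.50

$73.50


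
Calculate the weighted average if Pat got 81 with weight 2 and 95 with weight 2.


Weighted sum:
2 x 81 + 2 x 95 = 352
Total weight:
2 + 2 = 4
Weighted average:
352 / 4 = 88

88


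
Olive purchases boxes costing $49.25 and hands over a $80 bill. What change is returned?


Start with the amount paid:
$80
Subtract the price:
$80 - $49.25 = $30.75

$30.75


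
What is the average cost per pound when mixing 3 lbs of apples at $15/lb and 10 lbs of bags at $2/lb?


Cost of apples:
3 x $15 = $45
Cost of bags:
10 x $2 = $20
Total cost: $45 + $20 = $65
Total weight: 13 lbs
Average: $65 / 13 = $5/lb

$5/lb


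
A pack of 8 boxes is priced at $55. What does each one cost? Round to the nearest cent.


Total cost: $55
Number of items: 8
Unit price: $55 / 8 = $6.875 ≈ $6.88

$6.88


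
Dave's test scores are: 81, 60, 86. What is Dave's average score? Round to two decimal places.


Add the scores:
81 + 60 + 86 = 227
Divide by the number of tests:
227 / 3 = 75.6666... ≈ 75.67

75.67


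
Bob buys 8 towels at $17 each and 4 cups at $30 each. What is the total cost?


Cost of towels:
8 x $17 = $136
Cost of cups:
4 x $30 = $120
Add both:
$136 + $120 = $256

$256


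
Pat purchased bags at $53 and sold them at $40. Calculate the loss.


Selling price = $40
Cost price = $53
Loss = cost price - selling price:
Loss = $53 - $40 = $13

$13


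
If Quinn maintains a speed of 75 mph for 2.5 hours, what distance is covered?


Use the formula: distance = speed x time
Speed = 75 mph, Time = 2.5 hours
75 x 2.5 = 187.5 miles

187.5 miles


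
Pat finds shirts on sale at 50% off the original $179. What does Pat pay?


Calculate the discount amount:
50% of $179 = $89.50
Subtract from original:
$179 - $89.50 = $89.50

$89.50


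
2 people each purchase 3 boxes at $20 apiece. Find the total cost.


Cost per person:
3 x $20 = $60
Group total:
2 x $60 = $120

$120


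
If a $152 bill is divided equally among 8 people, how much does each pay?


Total bill: $152
Number of people: 8
Each pays: $152 / 8 = $19

$19


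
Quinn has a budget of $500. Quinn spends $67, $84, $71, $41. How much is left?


Add up expenses:
$67 + $84 + $71 + $41 = $263
Subtract from budget:
$500 - $263 = $237

$237


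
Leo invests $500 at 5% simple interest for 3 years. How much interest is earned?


Use the formula I = P x R x T / 100
P x R x T = 500 x 5 x 3 = 7500
I = 7500 / 100 = $75

$75


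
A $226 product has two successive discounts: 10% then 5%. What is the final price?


First discount:
10% of $226 = $22.60
Price after first discount:
$226 - $22.60 = $203.40
Second discount:
5% of $203.40 = $10.17
Final price:
$203.40 - $10.17 = $193.23

$193.23


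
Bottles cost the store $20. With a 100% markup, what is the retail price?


Calculate the markup amount:
100% of $20 = $20
Add to cost:
$20 + $20 = $40

$40


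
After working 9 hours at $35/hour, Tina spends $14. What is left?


Calculate earnings:
9 x $35 = $315
Subtract spending:
$315 - $14 = $301

$301


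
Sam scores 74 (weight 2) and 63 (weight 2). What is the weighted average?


Weighted sum:
2 x 74 + 2 x 63 = 274
Total weight:
2 + 2 = 4
Weighted average:
274 / 4 = 68.5

68.5


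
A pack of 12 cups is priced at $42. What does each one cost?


Total cost: $42
Number of items: 12
Unit price: $42 / 12 = $3.50

$3.50


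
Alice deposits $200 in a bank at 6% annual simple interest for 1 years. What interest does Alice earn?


Use the formula I = P x R x T / 100
P x R x T = 200 x 6 x 1 = 1200
I = 1200 / 100 = $12

$12


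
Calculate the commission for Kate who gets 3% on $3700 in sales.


Convert rate to decimal:
3% = 0.03
Multiply by sales:
$3700 x 0.03 = $111

$111


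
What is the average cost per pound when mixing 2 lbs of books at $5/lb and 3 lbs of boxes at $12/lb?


Cost of books:
2 x $5 = $10
Cost of boxes:
3 x $12 = $36
Total cost: $10 + $36 = $46
Total weight: 5 lbs
Average: $46 / 5 = $9.20/lb

$9.20/lb


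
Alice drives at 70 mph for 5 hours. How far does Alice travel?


Use the formula: distance = speed x time
Speed = 70 mph, Time = 5 hours
70 x 5 = 350 miles

350 miles


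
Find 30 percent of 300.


Convert percentage to decimal:
30% = 0.3
Multiply:
300 x 0.3 = 90

90


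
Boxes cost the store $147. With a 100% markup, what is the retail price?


Calculate the markup amount:
100% of $147 = $147
Add to cost:
$147 + $147 = $294

$294


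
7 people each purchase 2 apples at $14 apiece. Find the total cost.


Cost per person:
2 x $14 = $28
Group total:
7 x $28 = $196

$196


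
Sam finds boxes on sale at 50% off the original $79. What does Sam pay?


Calculate the discount amount:
50% of $79 = $39.50
Subtract from original:
$79 - $39.50 = $39.50

$39.50


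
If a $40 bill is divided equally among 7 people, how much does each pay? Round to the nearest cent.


Total bill: $40
Number of people: 7
Each pays: $40 / 7 = $5.7142... ≈ $5.71

$5.71


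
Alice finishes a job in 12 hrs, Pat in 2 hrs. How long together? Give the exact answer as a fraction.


Alice's rate: 1/12 of the job per hour
Pat's rate: 1/2 of the job per hour
Combined rate: 1/12 + 1/2 = 7/12 per hour
Time = 1 / (7/12) = 12/7 hours (≈ 1.71 hours)

12/7 hours


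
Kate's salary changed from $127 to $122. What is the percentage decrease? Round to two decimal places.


Find the absolute change:
|122 - 127| = 5
Divide by original and multiply by 100:
5 / 127 x 100 = 3.9370...% ≈ 3.94%

3.94%


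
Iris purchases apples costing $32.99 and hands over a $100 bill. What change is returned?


Start with the amount paid:
$100
Subtract the price:
$100 - $32.99 = $67.01

$67.01


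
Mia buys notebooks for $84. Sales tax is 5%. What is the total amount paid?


Calculate the tax:
5% of $84 = $4.20
Add tax to price:
$84 + $4.20 = $88.20

$88.20


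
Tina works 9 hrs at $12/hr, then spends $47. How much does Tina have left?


Calculate earnings:
9 x $12 = $108
Subtract spending:
$108 - $47 = $61

$61


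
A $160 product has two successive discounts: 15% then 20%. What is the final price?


First discount:
15% of $160 = $24
Price after first discount:
$160 - $24 = $136
Second discount:
20% of $136 = $27.20
Final price:
$136 - $27.20 = $108.80

$108.80


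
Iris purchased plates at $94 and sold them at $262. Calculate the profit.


Selling price = $262
Cost price = $94
Profit = selling price - cost price:
Profit = $262 - $94 = $168

$168


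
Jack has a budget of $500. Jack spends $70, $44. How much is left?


Add up expenses:
$70 + $44 = $114
Subtract from budget:
$500 - $114 = $386

$386


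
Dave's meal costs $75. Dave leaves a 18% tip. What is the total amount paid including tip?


Calculate the tip:
18% of $75 = $13.50
Add tip to meal cost:
$75 + $13.50 = $88.50

$88.50


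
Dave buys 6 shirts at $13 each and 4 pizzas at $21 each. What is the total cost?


Cost of shirts:
6 x $13 = $78
Cost of pizzas:
4 x $21 = $84
Add both:
$78 + $84 = $162

$162


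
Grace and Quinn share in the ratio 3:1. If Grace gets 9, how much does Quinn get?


Find the multiplier:
9 / 3 = 3
Apply to Quinn's share:
1 x 3 = 3

3


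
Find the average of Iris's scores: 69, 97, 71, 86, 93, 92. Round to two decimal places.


Add the scores:
69 + 97 + 71 + 86 + 93 + 92 = 508
Divide by the number of tests:
508 / 6 = 84.6666... ≈ 84.67

84.67


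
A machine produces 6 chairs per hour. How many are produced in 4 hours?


Production rate: 6 chairs per hour
Time: 4 hours
Total: 6 x 4 = 24 chairs

24 chairs


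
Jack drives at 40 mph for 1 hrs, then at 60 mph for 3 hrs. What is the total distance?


Leg 1 distance:
40 x 1 = 40 miles
Leg 2 distance:
60 x 3 = 180 miles
Total distance:
40 + 180 = 220 miles

220 miles


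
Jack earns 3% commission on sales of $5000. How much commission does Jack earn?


Convert rate to decimal:
3% = 0.03
Multiply by sales:
$5000 x 0.03 = $150

$150


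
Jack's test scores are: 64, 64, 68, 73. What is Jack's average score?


Add the scores:
64 + 64 + 68 + 73 = 269
Divide by the number of tests:
269 / 4 = 67.25

67.25


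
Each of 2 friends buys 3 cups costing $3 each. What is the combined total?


Cost per person:
3 x $3 = $9
Group total:
2 x $9 = $18

$18


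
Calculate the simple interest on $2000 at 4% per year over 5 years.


Use the formula I = P x R x T / 100
P x R x T = 2000 x 4 x 5 = 40000
I = 40000 / 100 = $400

$400


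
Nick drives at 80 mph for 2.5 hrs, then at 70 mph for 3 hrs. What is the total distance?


Leg 1 distance:
80 x 2.5 = 200 miles
Leg 2 distance:
70 x 3 = 210 miles
Total distance:
200 + 210 = 410 miles

410 miles


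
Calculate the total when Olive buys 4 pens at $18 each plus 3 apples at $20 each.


Cost of pens:
4 x $18 = $72
Cost of apples:
3 x $20 = $60
Add both:
$72 + $60 = $132

$132


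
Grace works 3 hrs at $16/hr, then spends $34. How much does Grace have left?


Calculate earnings:
3 x $16 = $48
Subtract spending:
$48 - $34 = $14

$14


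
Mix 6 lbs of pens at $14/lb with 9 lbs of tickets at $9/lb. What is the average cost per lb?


Cost of pens:
6 x $14 = $84
Cost of tickets:
9 x $9 = $81
Total cost: $84 + $81 = $165
Total weight: 15 lbs
Average: $165 / 15 = $11/lb

$11/lb


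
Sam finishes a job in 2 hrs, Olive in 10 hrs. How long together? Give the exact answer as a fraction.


Sam's rate: 1/2 of the job per hour
Olive's rate: 1/10 of the job per hour
Combined rate: 1/2 + 1/10 = 3/5 per hour
Time = 1 / (3/5) = 5/3 hours (≈ 1.67 hours)

5/3 hours


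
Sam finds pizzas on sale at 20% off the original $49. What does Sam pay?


Calculate the discount amount:
20% of $49 = $9.80
Subtract from original:
$49 - $9.80 = $39.20

$39.20


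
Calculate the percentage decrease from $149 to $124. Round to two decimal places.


Find the absolute change:
|124 - 149| = 25
Divide by original and multiply by 100:
25 / 149 x 100 = 16.7785...% ≈ 16.78%

16.78%


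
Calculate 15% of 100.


Convert percentage to decimal:
15% = 0.15
Multiply:
100 x 0.15 = 15

15


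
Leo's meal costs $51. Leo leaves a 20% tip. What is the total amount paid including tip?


Calculate the tip:
20% of $51 = $10.20
Add tip to meal cost:
$51 + $10.20 = $61.20

$61.20


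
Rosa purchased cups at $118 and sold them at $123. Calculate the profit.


Selling price = $123
Cost price = $118
Profit = selling price - cost price:
Profit = $123 - $118 = $5

$5


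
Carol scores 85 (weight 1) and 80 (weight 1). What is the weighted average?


Weighted sum:
1 x 85 + 1 x 80 = 165
Total weight:
1 + 1 = 2
Weighted average:
165 / 2 = 82.5

82.5


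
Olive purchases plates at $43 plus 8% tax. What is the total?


Calculate the tax:
8% of $43 = $3.44
Add tax to price:
$43 + $3.44 = $46.44

$46.44


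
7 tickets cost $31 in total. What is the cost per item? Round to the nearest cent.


Total cost: $31
Number of items: 7
Unit price: $31 / 7 = $4.4285... ≈ $4.43

$4.43


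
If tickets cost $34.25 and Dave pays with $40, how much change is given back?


Start with the amount paid:
$40
Subtract the price:
$40 - $34.25 = $5.75

$5.75


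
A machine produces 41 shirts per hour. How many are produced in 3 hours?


Production rate: 41 shirts per hour
Time: 3 hours
Total: 41 x 3 = 123 shirts

123 shirts


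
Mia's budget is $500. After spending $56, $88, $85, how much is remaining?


Add up expenses:
$56 + $88 + $85 = $229
Subtract from budget:
$500 - $229 = $271

$271


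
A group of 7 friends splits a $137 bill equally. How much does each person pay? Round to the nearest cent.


Total bill: $137
Number of people: 7
Each pays: $137 / 7 = $19.5714... ≈ $19.57

$19.57


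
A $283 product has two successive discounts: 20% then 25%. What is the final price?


First discount:
20% of $283 = $56.60
Price after first discount:
$283 - $56.60 = $226.40
Second discount:
25% of $226.40 = $56.60
Final price:
$226.40 - $56.60 = $169.80

$169.80


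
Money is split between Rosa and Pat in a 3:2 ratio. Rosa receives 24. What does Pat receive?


Find the multiplier:
24 / 3 = 8
Apply to Pat's share:
2 x 8 = 16

16


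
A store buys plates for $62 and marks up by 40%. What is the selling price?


Calculate the markup amount:
40% of $62 = $24.80
Add to cost:
$62 + $24.80 = $86.80

$86.80


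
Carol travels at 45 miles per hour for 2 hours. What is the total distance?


Use the formula: distance = speed x time
Speed = 45 mph, Time = 2 hours
45 x 2 = 90 miles

90 miles


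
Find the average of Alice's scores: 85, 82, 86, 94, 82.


Add the scores:
85 + 82 + 86 + 94 + 82 = 429
Divide by the number of tests:
429 / 5 = 85.8

85.8


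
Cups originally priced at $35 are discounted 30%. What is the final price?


Calculate the discount amount:
30% of $35 = $10.50
Subtract from original:
$35 - $10.50 = $24.50

$24.50


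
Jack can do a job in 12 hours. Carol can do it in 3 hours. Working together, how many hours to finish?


Jack's rate: 1/12 of the job per hour
Carol's rate: 1/3 of the job per hour
Combined rate: 1/12 + 1/3 = 5/12 per hour
Time = 1 / (5/12) = 12/5 = 2.4 hours

2.4 hours


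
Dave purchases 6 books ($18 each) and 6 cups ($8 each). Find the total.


Cost of books:
6 x $18 = $108
Cost of cups:
6 x $8 = $48
Add both:
$108 + $48 = $156

$156


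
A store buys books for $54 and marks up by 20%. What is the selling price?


Calculate the markup amount:
20% of $54 = $10.80
Add to cost:
$54 + $10.80 = $64.80

$64.80


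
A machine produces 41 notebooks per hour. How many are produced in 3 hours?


Production rate: 41 notebooks per hour
Time: 3 hours
Total: 41 x 3 = 123 notebooks

123 notebooks


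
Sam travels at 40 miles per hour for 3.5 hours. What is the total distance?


Use the formula: distance = speed x time
Speed = 40 mph, Time = 3.5 hours
40 x 3.5 = 140 miles

140 miles


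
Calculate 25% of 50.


Convert percentage to decimal:
25% = 0.25
Multiply:
50 x 0.25 = 12.5

12.5


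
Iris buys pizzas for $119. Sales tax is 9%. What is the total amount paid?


Calculate the tax:
9% of $119 = $10.71
Add tax to price:
$119 + $10.71 = $129.71

$129.71


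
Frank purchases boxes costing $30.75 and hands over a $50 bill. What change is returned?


Start with the amount paid:
$50
Subtract the price:
$50 - $30.75 = $19.25

$19.25


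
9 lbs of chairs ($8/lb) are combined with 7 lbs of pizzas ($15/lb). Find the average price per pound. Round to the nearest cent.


Cost of chairs:
9 x $8 = $72
Cost of pizzas:
7 x $15 = $105
Total cost: $72 + $105 = $177
Total weight: 16 lbs
Average: $177 / 16 = $11.0625 ≈ $11.06/lb

$11.06/lb


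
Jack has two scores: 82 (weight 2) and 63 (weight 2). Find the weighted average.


Weighted sum:
2 x 82 + 2 x 63 = 290
Total weight:
2 + 2 = 4
Weighted average:
290 / 4 = 72.5

72.5


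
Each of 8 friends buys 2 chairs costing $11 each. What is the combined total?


Cost per person:
2 x $11 = $22
Group total:
8 x $22 = $176

$176


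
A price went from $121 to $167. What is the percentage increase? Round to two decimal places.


Find the absolute change:
|167 - 121| = 46
Divide by original and multiply by 100:
46 / 121 x 100 = 38.0165...% ≈ 38.02%

38.02%


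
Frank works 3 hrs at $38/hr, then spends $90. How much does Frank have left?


Calculate earnings:
3 x $38 = $114
Subtract spending:
$114 - $90 = $24

$24


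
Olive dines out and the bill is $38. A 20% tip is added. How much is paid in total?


Calculate the tip:
20% of $38 = $7.60
Add tip to meal cost:
$38 + $7.60 = $45.60

$45.60


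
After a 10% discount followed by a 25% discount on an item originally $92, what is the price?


First discount:
10% of $92 = $9.20
Price after first discount:
$92 - $9.20 = $82.80
Second discount:
25% of $82.80 = $20.70
Final price:
$82.80 - $20.70 = $62.10

$62.10


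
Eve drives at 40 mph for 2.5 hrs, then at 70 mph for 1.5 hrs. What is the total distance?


Leg 1 distance:
40 x 2.5 = 100 miles
Leg 2 distance:
70 x 1.5 = 105 miles
Total distance:
100 + 105 = 205 miles

205 miles


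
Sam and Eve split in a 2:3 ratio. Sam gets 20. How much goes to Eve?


Find the multiplier:
20 / 2 = 10
Apply to Eve's share:
3 x 10 = 30

30


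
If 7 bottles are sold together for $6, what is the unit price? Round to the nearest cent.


Total cost: $6
Number of items: 7
Unit price: $6 / 7 = $0.8571... ≈ $0.86

$0.86


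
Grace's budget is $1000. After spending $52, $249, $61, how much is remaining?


Add up expenses:
$52 + $249 + $61 = $362
Subtract from budget:
$1000 - $362 = $638

$638


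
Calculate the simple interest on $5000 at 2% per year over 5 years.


Use the formula I = P x R x T / 100
P x R x T = 5000 x 2 x 5 = 50000
I = 50000 / 100 = $500

$500


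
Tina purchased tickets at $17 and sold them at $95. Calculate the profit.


Selling price = $95
Cost price = $17
Profit = selling price - cost price:
Profit = $95 - $17 = $78

$78


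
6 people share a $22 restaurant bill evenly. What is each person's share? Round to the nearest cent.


Total bill: $22
Number of people: 6
Each pays: $22 / 6 = $3.6666... ≈ $3.67

$3.67


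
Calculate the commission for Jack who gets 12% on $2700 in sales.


Convert rate to decimal:
12% = 0.12
Multiply by sales:
$2700 x 0.12 = $324

$324


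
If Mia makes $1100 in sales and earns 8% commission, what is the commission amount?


Convert rate to decimal:
8% = 0.08
Multiply by sales:
$1100 x 0.08 = $88

$88


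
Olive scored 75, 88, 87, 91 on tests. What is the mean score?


Add the scores:
75 + 88 + 87 + 91 = 341
Divide by the number of tests:
341 / 4 = 85.25

85.25


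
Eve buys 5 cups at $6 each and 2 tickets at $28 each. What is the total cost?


Cost of cups:
5 x $6 = $30
Cost of tickets:
2 x $28 = $56
Add both:
$30 + $56 = $86

$86


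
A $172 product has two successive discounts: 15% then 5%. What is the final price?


First discount:
15% of $172 = $25.80
Price after first discount:
$172 - $25.80 = $146.20
Second discount:
5% of $146.20 = $7.31
Final price:
$146.20 - $7.31 = $138.89

$138.89


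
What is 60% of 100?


Convert percentage to decimal:
60% = 0.6
Multiply:
100 x 0.6 = 60

60


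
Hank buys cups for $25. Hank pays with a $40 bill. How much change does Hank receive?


Start with the amount paid:
$40
Subtract the price:
$40 - $25 = $15

$15


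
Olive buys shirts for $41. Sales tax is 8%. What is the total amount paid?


Calculate the tax:
8% of $41 = $3.28
Add tax to price:
$41 + $3.28 = $44.28

$44.28


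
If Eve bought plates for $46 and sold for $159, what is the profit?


Selling price = $159
Cost price = $46
Profit = selling price - cost price:
Profit = $159 - $46 = $113

$113


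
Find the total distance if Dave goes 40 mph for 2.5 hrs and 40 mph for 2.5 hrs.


Leg 1 distance:
40 x 2.5 = 100 miles
Leg 2 distance:
40 x 2.5 = 100 miles
Total distance:
100 + 100 = 200 miles

200 miles


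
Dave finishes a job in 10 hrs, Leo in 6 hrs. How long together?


Dave's rate: 1/10 of the job per hour
Leo's rate: 1/6 of the job per hour
Combined rate: 1/10 + 1/6 = 4/15 per hour
Time = 1 / (4/15) = 15/4 = 3.75 hours

3.75 hours


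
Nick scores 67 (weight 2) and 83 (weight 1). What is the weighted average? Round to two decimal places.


Weighted sum:
2 x 67 + 1 x 83 = 217
Total weight:
2 + 1 = 3
Weighted average:
217 / 3 = 72.3333... ≈ 72.33

72.33


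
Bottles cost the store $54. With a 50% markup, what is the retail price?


Calculate the markup amount:
50% of $54 = $27
Add to cost:
$54 + $27 = $81

$81


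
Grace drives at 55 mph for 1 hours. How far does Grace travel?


Use the formula: distance = speed x time
Speed = 55 mph, Time = 1 hours
55 x 1 = 55 miles

55 miles


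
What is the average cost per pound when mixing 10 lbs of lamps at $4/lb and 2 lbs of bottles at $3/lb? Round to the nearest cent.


Cost of lamps:
10 x $4 = $40
Cost of bottles:
2 x $3 = $6
Total cost: $40 + $6 = $46
Total weight: 12 lbs
Average: $46 / 12 = $3.8333... ≈ $3.83/lb

$3.83/lb


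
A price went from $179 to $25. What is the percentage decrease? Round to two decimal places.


Find the absolute change:
|25 - 179| = 154
Divide by original and multiply by 100:
154 / 179 x 100 = 86.0335...% ≈ 86.03%

86.03%


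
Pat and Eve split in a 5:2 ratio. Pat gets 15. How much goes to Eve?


Find the multiplier:
15 / 5 = 3
Apply to Eve's share:
2 x 3 = 6

6


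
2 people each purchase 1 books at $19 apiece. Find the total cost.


Cost per person:
1 x $19 = $19
Group total:
2 x $19 = $38

$38


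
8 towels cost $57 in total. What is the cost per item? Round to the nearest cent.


Total cost: $57
Number of items: 8
Unit price: $57 / 8 = $7.125 ≈ $7.13

$7.13


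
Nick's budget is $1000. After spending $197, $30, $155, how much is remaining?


Add up expenses:
$197 + $30 + $155 = $382
Subtract from budget:
$1000 - $382 = $618

$618


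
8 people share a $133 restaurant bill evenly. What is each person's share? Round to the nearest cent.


Total bill: $133
Number of people: 8
Each pays: $133 / 8 = $16.625 ≈ $16.63

$16.63


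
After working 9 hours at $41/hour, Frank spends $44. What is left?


Calculate earnings:
9 x $41 = $369
Subtract spending:
$369 - $44 = $325

$325


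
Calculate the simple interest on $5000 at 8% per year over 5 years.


Use the formula I = P x R x T / 100
P x R x T = 5000 x 8 x 5 = 200000
I = 200000 / 100 = $2000

$2000


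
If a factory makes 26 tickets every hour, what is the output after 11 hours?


Production rate: 26 tickets per hour
Time: 11 hours
Total: 26 x 11 = 286 tickets

286 tickets


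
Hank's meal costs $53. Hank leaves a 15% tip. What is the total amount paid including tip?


Calculate the tip:
15% of $53 = $7.95
Add tip to meal cost:
$53 + $7.95 = $60.95

$60.95


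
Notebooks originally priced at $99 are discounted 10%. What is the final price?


Calculate the discount amount:
10% of $99 = $9.90
Subtract from original:
$99 - $9.90 = $89.10

$89.10


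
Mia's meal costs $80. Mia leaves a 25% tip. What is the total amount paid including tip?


Calculate the tip:
25% of $80 = $20
Add tip to meal cost:
$80 + $20 = $100

$100


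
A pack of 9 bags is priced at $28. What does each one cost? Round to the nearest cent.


Total cost: $28
Number of items: 9
Unit price: $28 / 9 = $3.1111... ≈ $3.11

$3.11


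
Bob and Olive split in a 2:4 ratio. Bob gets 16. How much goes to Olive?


Find the multiplier:
16 / 2 = 8
Apply to Olive's share:
4 x 8 = 32

32


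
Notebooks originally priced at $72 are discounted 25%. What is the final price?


Calculate the discount amount:
25% of $72 = $18
Subtract from original:
$72 - $18 = $54

$54


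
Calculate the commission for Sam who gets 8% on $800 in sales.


Convert rate to decimal:
8% = 0.08
Multiply by sales:
$800 x 0.08 = $64

$64


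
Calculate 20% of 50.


Convert percentage to decimal:
20% = 0.2
Multiply:
50 x 0.2 = 10

10


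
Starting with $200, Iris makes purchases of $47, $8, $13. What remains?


Add up expenses:
$47 + $8 + $13 = $68
Subtract from budget:
$200 - $68 = $132

$132


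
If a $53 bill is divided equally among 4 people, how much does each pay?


Total bill: $53
Number of people: 4
Each pays: $53 / 4 = $13.25

$13.25


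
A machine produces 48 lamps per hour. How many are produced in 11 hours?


Production rate: 48 lamps per hour
Time: 11 hours
Total: 48 x 11 = 528 lamps

528 lamps


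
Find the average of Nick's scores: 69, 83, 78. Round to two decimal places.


Add the scores:
69 + 83 + 78 = 230
Divide by the number of tests:
230 / 3 = 76.6666... ≈ 76.67

76.67


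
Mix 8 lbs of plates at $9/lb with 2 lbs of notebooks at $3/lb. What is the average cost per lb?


Cost of plates:
8 x $9 = $72
Cost of notebooks:
2 x $3 = $6
Total cost: $72 + $6 = $78
Total weight: 10 lbs
Average: $78 / 10 = $7.80/lb

$7.80/lb


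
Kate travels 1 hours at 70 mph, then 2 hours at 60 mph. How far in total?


Leg 1 distance:
70 x 1 = 70 miles
Leg 2 distance:
60 x 2 = 120 miles
Total distance:
70 + 120 = 190 miles

190 miles


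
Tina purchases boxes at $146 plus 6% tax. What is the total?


Calculate the tax:
6% of $146 = $8.76
Add tax to price:
$146 + $8.76 = $154.76

$154.76


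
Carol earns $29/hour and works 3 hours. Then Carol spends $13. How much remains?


Calculate earnings:
3 x $29 = $87
Subtract spending:
$87 - $13 = $74

$74


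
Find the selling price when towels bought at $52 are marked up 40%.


Calculate the markup amount:
40% of $52 = $20.80
Add to cost:
$52 + $20.80 = $72.80

$72.80


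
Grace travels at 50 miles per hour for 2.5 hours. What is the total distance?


Use the formula: distance = speed x time
Speed = 50 mph, Time = 2.5 hours
50 x 2.5 = 125 miles

125 miles


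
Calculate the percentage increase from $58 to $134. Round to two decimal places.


Find the absolute change:
|134 - 58| = 76
Divide by original and multiply by 100:
76 / 58 x 100 = 131.0344...% ≈ 131.03%

131.03%


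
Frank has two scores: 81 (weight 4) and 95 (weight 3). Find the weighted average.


Weighted sum:
4 x 81 + 3 x 95 = 609
Total weight:
4 + 3 = 7
Weighted average:
609 / 7 = 87

87


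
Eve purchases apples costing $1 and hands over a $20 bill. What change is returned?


Start with the amount paid:
$20
Subtract the price:
$20 - $1 = $19

$19


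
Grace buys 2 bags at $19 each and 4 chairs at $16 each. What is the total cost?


Cost of bags:
2 x $19 = $38
Cost of chairs:
4 x $16 = $64
Add both:
$38 + $64 = $102

$102


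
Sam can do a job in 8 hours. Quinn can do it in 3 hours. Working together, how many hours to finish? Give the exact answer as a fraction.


Sam's rate: 1/8 of the job per hour
Quinn's rate: 1/3 of the job per hour
Combined rate: 1/8 + 1/3 = 11/24 per hour
Time = 1 / (11/24) = 24/11 hours (≈ 2.18 hours)

24/11 hours


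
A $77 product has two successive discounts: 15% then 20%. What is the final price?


First discount:
15% of $77 = $11.55
Price after first discount:
$77 - $11.55 = $65.45
Second discount:
20% of $65.45 = $13.09
Final price:
$65.45 - $13.09 = $52.36

$52.36
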